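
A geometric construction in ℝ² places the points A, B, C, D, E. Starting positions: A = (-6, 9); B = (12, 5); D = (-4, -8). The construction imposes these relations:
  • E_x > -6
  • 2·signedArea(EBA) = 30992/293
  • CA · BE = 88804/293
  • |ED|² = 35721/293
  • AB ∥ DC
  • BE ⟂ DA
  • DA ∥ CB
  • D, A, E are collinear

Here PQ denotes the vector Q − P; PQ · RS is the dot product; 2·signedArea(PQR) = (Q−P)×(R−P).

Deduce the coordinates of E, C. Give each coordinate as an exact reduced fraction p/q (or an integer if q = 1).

C = (14, -12)
E = (-1550/293, 869/293)

1. E_x = -1550/293  [D, A, E are collinear ∩ BE ⟂ DA]
2. E_y = 869/293  [D, A, E are collinear ∩ BE ⟂ DA]
   → E = (-1550/293, 869/293)
3. C_x = 14  [DA ∥ CB ∩ AB ∥ DC]
4. C_y = -12  [DA ∥ CB ∩ AB ∥ DC]
   → C = (14, -12)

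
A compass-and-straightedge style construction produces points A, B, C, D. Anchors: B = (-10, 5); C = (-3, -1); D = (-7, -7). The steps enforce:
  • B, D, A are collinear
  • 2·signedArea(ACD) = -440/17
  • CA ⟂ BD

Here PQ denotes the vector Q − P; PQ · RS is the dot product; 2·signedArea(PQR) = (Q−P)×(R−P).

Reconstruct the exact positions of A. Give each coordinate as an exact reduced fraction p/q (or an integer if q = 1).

1. A_x = -139/17  [B, D, A are collinear ∩ CA ⟂ BD]
2. A_y = -39/17  [B, D, A are collinear ∩ CA ⟂ BD]
   → A = (-139/17, -39/17)

A = (-139/17, -39/17)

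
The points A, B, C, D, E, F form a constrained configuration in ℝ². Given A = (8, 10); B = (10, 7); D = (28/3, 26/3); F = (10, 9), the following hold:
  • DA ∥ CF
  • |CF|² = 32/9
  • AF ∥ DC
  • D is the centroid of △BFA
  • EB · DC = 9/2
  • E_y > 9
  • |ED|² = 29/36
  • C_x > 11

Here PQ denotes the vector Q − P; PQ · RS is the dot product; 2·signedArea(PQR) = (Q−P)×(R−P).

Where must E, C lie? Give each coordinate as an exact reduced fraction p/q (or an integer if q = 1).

1. C_x = 34/3  [DA ∥ CF ∩ AF ∥ DC]
2. C_y = 23/3  [DA ∥ CF ∩ AF ∥ DC]
   → C = (34/3, 23/3)
3. E_x = 9  [line -2·x + 1·y + 17/2 = 0 ∩ |ED|² = 29/36]
4. E_y = 19/2  [line -2·x + 1·y + 17/2 = 0 ∩ |ED|² = 29/36]
   → E = (9, 19/2)

C = (34/3, 23/3)
E = (9, 19/2)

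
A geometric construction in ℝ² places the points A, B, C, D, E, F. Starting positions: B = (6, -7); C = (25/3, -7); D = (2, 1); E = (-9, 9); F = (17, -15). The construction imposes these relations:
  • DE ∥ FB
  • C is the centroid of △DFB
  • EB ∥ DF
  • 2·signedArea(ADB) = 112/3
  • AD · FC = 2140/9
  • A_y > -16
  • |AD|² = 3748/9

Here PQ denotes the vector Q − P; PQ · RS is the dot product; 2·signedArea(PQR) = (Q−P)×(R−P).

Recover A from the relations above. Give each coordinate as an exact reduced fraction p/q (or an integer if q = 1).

A = (44/3, -15)

1. A_x = 44/3  [2·signedArea(ADB) = 112/3 ∩ AD · FC = 2140/9]
2. A_y = -15  [2·signedArea(ADB) = 112/3 ∩ AD · FC = 2140/9]
   → A = (44/3, -15)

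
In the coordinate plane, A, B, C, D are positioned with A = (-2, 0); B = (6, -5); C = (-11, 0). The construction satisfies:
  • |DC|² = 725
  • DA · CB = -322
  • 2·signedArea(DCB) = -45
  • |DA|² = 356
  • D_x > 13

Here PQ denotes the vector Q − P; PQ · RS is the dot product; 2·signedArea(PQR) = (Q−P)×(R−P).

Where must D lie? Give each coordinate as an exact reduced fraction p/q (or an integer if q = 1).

D = (14, -10)

1. D_x = 14  [2·signedArea(DCB) = -45 ∩ DA · CB = -322]
2. D_y = -10  [2·signedArea(DCB) = -45 ∩ DA · CB = -322]
   → D = (14, -10)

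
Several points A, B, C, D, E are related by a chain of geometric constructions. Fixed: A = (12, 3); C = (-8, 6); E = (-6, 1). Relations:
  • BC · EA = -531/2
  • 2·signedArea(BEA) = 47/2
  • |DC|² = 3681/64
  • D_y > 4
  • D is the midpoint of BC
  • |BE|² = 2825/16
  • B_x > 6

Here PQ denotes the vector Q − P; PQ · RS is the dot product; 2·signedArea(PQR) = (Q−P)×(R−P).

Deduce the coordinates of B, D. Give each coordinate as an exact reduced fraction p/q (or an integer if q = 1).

1. B_x = 7  [2·signedArea(BEA) = 47/2 ∩ BC · EA = -531/2]
2. B_y = 15/4  [2·signedArea(BEA) = 47/2 ∩ BC · EA = -531/2]
   → B = (7, 15/4)
3. D_x = -1/2  [D is the midpoint of BC]
4. D_y = 39/8  [D is the midpoint of BC]
   → D = (-1/2, 39/8)

B = (7, 15/4)
D = (-1/2, 39/8)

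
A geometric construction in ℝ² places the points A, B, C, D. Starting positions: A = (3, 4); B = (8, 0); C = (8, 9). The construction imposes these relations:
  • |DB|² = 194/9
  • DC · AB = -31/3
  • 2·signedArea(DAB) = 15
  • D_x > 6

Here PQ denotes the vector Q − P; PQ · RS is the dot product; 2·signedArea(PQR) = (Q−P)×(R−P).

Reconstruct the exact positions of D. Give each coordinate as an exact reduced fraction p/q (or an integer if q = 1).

1. D_x = 19/3  [2·signedArea(DAB) = 15 ∩ DC · AB = -31/3]
2. D_y = 13/3  [2·signedArea(DAB) = 15 ∩ DC · AB = -31/3]
   → D = (19/3, 13/3)

D = (19/3, 13/3)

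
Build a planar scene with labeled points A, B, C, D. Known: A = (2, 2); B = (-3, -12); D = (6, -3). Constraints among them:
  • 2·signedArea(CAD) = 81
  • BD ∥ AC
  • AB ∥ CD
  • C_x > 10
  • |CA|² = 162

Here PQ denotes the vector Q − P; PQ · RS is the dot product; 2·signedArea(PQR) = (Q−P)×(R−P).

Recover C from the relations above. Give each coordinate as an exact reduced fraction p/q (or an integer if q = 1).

1. C_x = 11  [AB ∥ CD ∩ BD ∥ AC]
2. C_y = 11  [AB ∥ CD ∩ BD ∥ AC]
   → C = (11, 11)

C = (11, 11)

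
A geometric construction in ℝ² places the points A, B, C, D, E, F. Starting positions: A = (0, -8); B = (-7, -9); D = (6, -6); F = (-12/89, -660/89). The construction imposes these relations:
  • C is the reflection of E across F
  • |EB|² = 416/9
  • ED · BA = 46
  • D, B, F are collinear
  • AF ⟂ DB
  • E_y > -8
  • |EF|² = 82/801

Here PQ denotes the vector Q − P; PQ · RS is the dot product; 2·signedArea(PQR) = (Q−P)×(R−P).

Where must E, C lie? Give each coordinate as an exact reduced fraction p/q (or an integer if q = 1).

C = (17/267, -1913/267)
E = (-1/3, -23/3)

1. E_x = -1/3  [line -7·x + -1·y + -10 = 0 ∩ |EB|² = 416/9]
2. E_y = -23/3  [line -7·x + -1·y + -10 = 0 ∩ |EB|² = 416/9]
   → E = (-1/3, -23/3)
3. C_x = 17/267  [C is the reflection of E across F]
4. C_y = -1913/267  [C is the reflection of E across F]
   → C = (17/267, -1913/267)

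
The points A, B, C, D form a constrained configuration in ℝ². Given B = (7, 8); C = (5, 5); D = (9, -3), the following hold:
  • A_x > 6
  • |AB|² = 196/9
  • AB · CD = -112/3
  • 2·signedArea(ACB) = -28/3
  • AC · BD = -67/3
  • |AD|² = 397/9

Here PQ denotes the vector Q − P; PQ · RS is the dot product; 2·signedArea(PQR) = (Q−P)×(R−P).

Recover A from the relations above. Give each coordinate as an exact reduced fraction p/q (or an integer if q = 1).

A = (7, 10/3)

1. A_x = 7  [AC · BD = -67/3 ∩ AB · CD = -112/3]
2. A_y = 10/3  [AC · BD = -67/3 ∩ AB · CD = -112/3]
   → A = (7, 10/3)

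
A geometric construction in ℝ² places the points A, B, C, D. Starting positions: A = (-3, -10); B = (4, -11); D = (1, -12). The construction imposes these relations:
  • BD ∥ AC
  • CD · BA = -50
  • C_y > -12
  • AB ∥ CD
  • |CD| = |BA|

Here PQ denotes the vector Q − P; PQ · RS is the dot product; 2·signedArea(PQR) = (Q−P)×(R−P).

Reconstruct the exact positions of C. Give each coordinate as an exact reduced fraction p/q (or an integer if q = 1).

C = (-6, -11)

1. C_x = -6  [AB ∥ CD ∩ BD ∥ AC]
2. C_y = -11  [AB ∥ CD ∩ BD ∥ AC]
   → C = (-6, -11)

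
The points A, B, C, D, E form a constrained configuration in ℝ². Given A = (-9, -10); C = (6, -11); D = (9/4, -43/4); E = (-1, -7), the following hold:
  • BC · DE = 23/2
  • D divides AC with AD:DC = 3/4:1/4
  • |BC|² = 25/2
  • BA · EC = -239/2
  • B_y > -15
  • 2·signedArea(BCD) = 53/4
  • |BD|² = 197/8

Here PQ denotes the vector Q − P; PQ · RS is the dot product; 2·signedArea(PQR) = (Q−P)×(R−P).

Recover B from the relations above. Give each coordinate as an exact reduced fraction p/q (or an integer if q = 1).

B = (11/2, -29/2)

1. B_x = 11/2  [BA · EC = -239/2 ∩ BC · DE = 23/2]
2. B_y = -29/2  [BA · EC = -239/2 ∩ BC · DE = 23/2]
   → B = (11/2, -29/2)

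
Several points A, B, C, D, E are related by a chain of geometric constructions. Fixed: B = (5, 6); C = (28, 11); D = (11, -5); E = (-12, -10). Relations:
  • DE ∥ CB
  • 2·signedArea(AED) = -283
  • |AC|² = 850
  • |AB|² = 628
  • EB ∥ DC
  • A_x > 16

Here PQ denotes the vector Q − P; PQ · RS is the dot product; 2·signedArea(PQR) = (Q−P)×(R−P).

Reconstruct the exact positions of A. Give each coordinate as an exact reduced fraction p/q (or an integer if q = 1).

A = (17, -16)

1. A_x = 17  [line -5·x + 23·y + 453 = 0 ∩ |AB|² = 628]
2. A_y = -16  [line -5·x + 23·y + 453 = 0 ∩ |AB|² = 628]
   → A = (17, -16)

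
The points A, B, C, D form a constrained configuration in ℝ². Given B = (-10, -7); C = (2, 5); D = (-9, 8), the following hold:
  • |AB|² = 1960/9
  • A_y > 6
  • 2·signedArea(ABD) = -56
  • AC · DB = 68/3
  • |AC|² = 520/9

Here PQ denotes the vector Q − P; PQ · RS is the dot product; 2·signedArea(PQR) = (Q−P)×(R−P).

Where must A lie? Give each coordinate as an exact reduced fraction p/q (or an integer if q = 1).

A = (-16/3, 7)

1. A_x = -16/3  [AC · DB = 68/3 ∩ 2·signedArea(ABD) = -56]
2. A_y = 7  [AC · DB = 68/3 ∩ 2·signedArea(ABD) = -56]
   → A = (-16/3, 7)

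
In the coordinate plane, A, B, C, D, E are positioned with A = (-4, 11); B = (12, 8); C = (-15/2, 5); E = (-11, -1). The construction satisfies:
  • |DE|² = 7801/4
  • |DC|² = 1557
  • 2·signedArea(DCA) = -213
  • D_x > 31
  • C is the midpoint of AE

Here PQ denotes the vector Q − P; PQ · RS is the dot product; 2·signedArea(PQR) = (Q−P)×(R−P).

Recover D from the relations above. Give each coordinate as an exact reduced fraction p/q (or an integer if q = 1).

D = (63/2, 11)

1. D_x = 63/2  [line -6·x + 7/2·y + 301/2 = 0 ∩ |DC|² = 1557]
2. D_y = 11  [line -6·x + 7/2·y + 301/2 = 0 ∩ |DC|² = 1557]
   → D = (63/2, 11)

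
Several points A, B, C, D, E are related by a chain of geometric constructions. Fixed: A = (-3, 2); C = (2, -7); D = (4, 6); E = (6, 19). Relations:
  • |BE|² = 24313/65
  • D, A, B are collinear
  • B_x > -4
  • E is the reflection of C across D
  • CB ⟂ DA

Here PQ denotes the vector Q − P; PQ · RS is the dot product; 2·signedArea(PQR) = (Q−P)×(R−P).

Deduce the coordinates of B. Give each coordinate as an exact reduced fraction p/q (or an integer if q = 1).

1. B_x = -202/65  [D, A, B are collinear ∩ CB ⟂ DA]
2. B_y = 126/65  [D, A, B are collinear ∩ CB ⟂ DA]
   → B = (-202/65, 126/65)

B = (-202/65, 126/65)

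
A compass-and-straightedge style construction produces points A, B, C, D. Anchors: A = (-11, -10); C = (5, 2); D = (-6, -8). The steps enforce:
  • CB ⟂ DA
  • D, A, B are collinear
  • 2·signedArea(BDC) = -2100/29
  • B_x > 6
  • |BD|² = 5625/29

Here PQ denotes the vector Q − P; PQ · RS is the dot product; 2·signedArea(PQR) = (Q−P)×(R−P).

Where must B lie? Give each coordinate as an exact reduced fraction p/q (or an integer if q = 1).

1. B_x = 201/29  [D, A, B are collinear ∩ CB ⟂ DA]
2. B_y = -82/29  [D, A, B are collinear ∩ CB ⟂ DA]
   → B = (201/29, -82/29)

B = (201/29, -82/29)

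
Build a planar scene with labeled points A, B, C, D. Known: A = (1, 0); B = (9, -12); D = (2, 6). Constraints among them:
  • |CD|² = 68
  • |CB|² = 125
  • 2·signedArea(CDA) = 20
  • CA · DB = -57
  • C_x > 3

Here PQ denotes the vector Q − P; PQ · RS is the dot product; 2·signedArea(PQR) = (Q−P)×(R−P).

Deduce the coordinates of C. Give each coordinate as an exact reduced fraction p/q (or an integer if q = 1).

1. C_x = 4  [2·signedArea(CDA) = 20 ∩ CA · DB = -57]
2. C_y = -2  [2·signedArea(CDA) = 20 ∩ CA · DB = -57]
   → C = (4, -2)

C = (4, -2)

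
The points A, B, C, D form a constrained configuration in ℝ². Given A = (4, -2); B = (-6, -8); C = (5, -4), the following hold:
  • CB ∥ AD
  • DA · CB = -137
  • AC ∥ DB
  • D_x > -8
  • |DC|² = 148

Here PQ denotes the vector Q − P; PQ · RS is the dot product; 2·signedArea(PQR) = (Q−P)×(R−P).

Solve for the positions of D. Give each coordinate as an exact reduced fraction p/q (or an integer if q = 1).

1. D_x = -7  [AC ∥ DB ∩ CB ∥ AD]
2. D_y = -6  [AC ∥ DB ∩ CB ∥ AD]
   → D = (-7, -6)

D = (-7, -6)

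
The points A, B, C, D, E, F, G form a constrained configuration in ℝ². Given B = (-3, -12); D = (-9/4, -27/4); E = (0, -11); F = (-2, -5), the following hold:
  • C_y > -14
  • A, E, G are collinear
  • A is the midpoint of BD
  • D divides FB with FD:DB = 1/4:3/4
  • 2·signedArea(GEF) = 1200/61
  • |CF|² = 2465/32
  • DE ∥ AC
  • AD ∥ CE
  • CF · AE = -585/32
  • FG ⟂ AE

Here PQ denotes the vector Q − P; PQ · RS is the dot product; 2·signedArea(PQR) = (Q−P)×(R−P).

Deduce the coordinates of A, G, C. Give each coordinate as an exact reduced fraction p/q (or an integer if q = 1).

1. A_x = -21/8  [A is the midpoint of BD]
2. A_y = -75/8  [A is the midpoint of BD]
   → A = (-21/8, -75/8)
3. G_x = -252/61  [A, E, G are collinear ∩ FG ⟂ AE]
4. G_y = -515/61  [A, E, G are collinear ∩ FG ⟂ AE]
   → G = (-252/61, -515/61)
5. C_x = -3/8  [AD ∥ CE ∩ DE ∥ AC]
6. C_y = -109/8  [AD ∥ CE ∩ DE ∥ AC]
   → C = (-3/8, -109/8)

A = (-21/8, -75/8)
C = (-3/8, -109/8)
G = (-252/61, -515/61)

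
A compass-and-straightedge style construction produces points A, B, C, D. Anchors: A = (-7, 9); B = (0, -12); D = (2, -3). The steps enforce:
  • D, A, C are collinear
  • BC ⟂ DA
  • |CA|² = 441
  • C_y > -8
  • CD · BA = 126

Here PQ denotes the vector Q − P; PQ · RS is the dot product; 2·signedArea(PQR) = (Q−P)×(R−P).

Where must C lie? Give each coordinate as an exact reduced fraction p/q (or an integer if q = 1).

1. C_x = 28/5  [D, A, C are collinear ∩ BC ⟂ DA]
2. C_y = -39/5  [D, A, C are collinear ∩ BC ⟂ DA]
   → C = (28/5, -39/5)

C = (28/5, -39/5)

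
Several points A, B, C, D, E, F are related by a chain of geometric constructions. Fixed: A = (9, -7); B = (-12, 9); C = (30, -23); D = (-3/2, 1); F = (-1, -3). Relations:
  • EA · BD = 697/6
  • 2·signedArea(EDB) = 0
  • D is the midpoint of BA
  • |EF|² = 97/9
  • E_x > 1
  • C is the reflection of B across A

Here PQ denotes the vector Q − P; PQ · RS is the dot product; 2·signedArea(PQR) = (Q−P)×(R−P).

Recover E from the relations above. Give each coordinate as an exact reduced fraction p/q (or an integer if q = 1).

1. E_x = 2  [2·signedArea(EDB) = 0 ∩ EA · BD = 697/6]
2. E_y = -5/3  [2·signedArea(EDB) = 0 ∩ EA · BD = 697/6]
   → E = (2, -5/3)

E = (2, -5/3)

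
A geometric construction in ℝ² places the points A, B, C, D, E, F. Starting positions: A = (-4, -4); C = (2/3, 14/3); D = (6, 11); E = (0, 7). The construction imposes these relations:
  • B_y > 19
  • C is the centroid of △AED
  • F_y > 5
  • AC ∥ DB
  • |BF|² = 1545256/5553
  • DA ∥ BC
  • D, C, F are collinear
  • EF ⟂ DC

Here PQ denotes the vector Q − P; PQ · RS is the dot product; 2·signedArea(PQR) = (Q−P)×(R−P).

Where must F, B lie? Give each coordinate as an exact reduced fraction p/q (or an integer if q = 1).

1. F_x = 950/617  [D, C, F are collinear ∩ EF ⟂ DC]
2. F_y = 3519/617  [D, C, F are collinear ∩ EF ⟂ DC]
   → F = (950/617, 3519/617)
3. B_x = 32/3  [DA ∥ BC ∩ AC ∥ DB]
4. B_y = 59/3  [DA ∥ BC ∩ AC ∥ DB]
   → B = (32/3, 59/3)

B = (32/3, 59/3)
F = (950/617, 3519/617)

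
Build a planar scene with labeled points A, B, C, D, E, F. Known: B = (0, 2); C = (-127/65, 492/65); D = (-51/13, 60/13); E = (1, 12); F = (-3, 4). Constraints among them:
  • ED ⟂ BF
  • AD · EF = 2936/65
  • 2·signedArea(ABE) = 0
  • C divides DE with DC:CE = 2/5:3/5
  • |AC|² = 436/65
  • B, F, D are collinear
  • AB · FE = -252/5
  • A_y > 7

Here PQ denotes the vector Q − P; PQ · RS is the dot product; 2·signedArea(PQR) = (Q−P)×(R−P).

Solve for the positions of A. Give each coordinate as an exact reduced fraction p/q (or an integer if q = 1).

1. A_x = 3/5  [2·signedArea(ABE) = 0 ∩ AB · FE = -252/5]
2. A_y = 8  [2·signedArea(ABE) = 0 ∩ AB · FE = -252/5]
   → A = (3/5, 8)

A = (3/5, 8)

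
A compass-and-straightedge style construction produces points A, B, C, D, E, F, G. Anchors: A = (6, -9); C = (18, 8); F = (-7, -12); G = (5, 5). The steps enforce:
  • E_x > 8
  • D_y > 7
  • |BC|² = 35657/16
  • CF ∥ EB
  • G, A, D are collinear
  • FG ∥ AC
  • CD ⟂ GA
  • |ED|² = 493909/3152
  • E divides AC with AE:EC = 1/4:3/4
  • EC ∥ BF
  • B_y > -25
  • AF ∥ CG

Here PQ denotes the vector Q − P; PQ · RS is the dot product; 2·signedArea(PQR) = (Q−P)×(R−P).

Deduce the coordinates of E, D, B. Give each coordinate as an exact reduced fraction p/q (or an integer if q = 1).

1. E_x = 9  [E divides AC with AE:EC = 1/4:3/4]
2. E_y = -19/4  [E divides AC with AE:EC = 1/4:3/4]
   → E = (9, -19/4)
3. D_x = 956/197  [G, A, D are collinear ∩ CD ⟂ GA]
4. D_y = 1391/197  [G, A, D are collinear ∩ CD ⟂ GA]
   → D = (956/197, 1391/197)
5. B_x = -16  [EC ∥ BF ∩ CF ∥ EB]
6. B_y = -99/4  [EC ∥ BF ∩ CF ∥ EB]
   → B = (-16, -99/4)

B = (-16, -99/4)
D = (956/197, 1391/197)
E = (9, -19/4)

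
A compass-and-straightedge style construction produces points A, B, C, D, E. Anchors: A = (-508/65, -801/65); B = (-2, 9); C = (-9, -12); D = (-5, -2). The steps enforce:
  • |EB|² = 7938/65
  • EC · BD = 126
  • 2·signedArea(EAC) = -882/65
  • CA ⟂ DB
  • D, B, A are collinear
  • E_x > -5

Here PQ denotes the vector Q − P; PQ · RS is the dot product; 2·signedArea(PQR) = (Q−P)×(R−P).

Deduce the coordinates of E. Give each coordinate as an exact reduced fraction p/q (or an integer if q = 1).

1. E_x = -319/65  [line -21/65·x + -77/65·y + -231/65 = 0 ∩ |EB|² = 7938/65]
2. E_y = -108/65  [line -21/65·x + -77/65·y + -231/65 = 0 ∩ |EB|² = 7938/65]
   → E = (-319/65, -108/65)

E = (-319/65, -108/65)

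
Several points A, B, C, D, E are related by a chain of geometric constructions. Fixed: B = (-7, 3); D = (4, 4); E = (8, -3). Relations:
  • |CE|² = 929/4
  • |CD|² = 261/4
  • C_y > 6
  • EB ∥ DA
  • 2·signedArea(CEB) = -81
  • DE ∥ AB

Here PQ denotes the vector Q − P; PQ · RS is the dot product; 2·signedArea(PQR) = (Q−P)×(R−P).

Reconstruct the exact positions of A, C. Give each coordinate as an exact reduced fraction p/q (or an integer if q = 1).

1. A_x = -11  [DE ∥ AB ∩ EB ∥ DA]
2. A_y = 10  [DE ∥ AB ∩ EB ∥ DA]
   → A = (-11, 10)
3. C_x = -7/2  [line -6·x + -15·y + 84 = 0 ∩ |CE|² = 929/4]
4. C_y = 7  [line -6·x + -15·y + 84 = 0 ∩ |CE|² = 929/4]
   → C = (-7/2, 7)

A = (-11, 10)
C = (-7/2, 7)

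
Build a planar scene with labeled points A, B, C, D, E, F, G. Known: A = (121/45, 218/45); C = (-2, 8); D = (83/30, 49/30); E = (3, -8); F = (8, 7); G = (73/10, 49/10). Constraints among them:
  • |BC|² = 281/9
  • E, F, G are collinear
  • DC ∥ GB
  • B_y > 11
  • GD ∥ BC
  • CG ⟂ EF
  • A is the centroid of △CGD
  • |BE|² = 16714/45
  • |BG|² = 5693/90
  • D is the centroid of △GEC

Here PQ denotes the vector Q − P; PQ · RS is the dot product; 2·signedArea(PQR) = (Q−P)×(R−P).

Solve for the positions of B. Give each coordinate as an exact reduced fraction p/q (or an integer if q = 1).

1. B_x = 38/15  [GD ∥ BC ∩ DC ∥ GB]
2. B_y = 169/15  [GD ∥ BC ∩ DC ∥ GB]
   → B = (38/15, 169/15)

B = (38/15, 169/15)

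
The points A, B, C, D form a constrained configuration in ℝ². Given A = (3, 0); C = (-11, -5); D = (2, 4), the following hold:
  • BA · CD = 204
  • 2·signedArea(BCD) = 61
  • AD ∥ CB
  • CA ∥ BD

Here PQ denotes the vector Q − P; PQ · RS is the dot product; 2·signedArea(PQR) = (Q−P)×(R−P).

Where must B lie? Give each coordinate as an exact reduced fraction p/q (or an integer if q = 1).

1. B_x = -12  [CA ∥ BD ∩ AD ∥ CB]
2. B_y = -1  [CA ∥ BD ∩ AD ∥ CB]
   → B = (-12, -1)

B = (-12, -1)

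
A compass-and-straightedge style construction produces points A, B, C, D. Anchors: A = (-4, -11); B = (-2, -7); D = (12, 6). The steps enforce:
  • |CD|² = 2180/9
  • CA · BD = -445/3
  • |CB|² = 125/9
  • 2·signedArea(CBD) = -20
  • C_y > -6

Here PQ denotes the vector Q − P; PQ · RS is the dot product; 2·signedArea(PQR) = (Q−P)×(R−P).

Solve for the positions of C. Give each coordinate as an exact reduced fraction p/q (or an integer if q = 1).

1. C_x = 4/3  [2·signedArea(CBD) = -20 ∩ CA · BD = -445/3]
2. C_y = -16/3  [2·signedArea(CBD) = -20 ∩ CA · BD = -445/3]
   → C = (4/3, -16/3)

C = (4/3, -16/3)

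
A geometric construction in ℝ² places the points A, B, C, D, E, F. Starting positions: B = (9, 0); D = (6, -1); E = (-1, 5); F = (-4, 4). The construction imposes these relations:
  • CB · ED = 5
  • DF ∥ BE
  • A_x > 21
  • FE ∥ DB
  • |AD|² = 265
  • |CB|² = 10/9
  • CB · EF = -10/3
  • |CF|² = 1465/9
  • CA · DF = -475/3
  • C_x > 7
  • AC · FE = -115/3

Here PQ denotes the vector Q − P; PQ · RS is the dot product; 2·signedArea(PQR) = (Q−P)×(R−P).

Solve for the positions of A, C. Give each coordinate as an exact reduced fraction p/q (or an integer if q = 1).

1. C_x = 8  [CB · ED = 5 ∩ CB · EF = -10/3]
2. C_y = -1/3  [CB · ED = 5 ∩ CB · EF = -10/3]
   → C = (8, -1/3)
3. A_x = 22  [AC · FE = -115/3 ∩ CA · DF = -475/3]
4. A_y = -4  [AC · FE = -115/3 ∩ CA · DF = -475/3]
   → A = (22, -4)

A = (22, -4)
C = (8, -1/3)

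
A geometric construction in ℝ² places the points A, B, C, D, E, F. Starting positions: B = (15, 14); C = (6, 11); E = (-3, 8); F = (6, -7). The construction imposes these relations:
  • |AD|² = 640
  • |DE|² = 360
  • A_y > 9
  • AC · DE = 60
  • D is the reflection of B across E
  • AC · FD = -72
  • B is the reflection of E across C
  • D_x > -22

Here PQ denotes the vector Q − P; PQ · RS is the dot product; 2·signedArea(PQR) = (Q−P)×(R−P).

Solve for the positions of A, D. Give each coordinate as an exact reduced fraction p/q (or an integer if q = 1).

1. D_x = -21  [D is the reflection of B across E]
2. D_y = 2  [D is the reflection of B across E]
   → D = (-21, 2)
3. A_x = 3  [AC · DE = 60 ∩ AC · FD = -72]
4. A_y = 10  [AC · DE = 60 ∩ AC · FD = -72]
   → A = (3, 10)

A = (3, 10)
D = (-21, 2)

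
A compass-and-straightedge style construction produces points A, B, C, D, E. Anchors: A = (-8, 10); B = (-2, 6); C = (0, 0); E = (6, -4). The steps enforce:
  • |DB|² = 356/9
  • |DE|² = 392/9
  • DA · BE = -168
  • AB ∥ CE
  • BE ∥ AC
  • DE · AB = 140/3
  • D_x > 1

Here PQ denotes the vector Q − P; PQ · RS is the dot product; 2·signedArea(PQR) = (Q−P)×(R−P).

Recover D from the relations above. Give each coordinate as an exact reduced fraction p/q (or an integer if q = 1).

D = (4/3, 2/3)

1. D_x = 4/3  [DA · BE = -168 ∩ DE · AB = 140/3]
2. D_y = 2/3  [DA · BE = -168 ∩ DE · AB = 140/3]
   → D = (4/3, 2/3)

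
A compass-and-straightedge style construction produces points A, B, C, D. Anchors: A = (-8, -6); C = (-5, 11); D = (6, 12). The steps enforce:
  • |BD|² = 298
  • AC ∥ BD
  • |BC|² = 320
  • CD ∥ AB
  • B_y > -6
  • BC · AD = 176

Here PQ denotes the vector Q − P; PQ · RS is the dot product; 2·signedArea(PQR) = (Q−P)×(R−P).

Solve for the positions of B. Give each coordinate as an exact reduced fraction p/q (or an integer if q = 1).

1. B_x = 3  [AC ∥ BD ∩ CD ∥ AB]
2. B_y = -5  [AC ∥ BD ∩ CD ∥ AB]
   → B = (3, -5)

B = (3, -5)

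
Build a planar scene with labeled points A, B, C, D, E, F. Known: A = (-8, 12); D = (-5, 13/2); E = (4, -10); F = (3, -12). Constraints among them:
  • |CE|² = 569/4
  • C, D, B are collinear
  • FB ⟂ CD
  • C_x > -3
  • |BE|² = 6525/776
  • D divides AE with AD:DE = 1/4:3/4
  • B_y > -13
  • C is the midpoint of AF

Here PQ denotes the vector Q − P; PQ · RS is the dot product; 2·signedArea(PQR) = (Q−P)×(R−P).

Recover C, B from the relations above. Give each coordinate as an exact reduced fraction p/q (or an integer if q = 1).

1. C_x = -5/2  [C is the midpoint of AF]
2. C_y = 0  [C is the midpoint of AF]
   → C = (-5/2, 0)
3. B_x = 865/388  [C, D, B are collinear ∩ FB ⟂ CD]
4. B_y = -4771/388  [C, D, B are collinear ∩ FB ⟂ CD]
   → B = (865/388, -4771/388)

B = (865/388, -4771/388)
C = (-5/2, 0)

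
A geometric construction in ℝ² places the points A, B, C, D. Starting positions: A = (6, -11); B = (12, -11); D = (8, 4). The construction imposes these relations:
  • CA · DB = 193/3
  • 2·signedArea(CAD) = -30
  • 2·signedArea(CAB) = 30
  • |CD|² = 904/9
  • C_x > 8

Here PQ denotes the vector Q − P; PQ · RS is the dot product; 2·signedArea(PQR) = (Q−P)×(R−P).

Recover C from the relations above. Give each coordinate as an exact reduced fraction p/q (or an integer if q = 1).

1. C_x = 26/3  [CA · DB = 193/3 ∩ 2·signedArea(CAB) = 30]
2. C_y = -6  [CA · DB = 193/3 ∩ 2·signedArea(CAB) = 30]
   → C = (26/3, -6)

C = (26/3, -6)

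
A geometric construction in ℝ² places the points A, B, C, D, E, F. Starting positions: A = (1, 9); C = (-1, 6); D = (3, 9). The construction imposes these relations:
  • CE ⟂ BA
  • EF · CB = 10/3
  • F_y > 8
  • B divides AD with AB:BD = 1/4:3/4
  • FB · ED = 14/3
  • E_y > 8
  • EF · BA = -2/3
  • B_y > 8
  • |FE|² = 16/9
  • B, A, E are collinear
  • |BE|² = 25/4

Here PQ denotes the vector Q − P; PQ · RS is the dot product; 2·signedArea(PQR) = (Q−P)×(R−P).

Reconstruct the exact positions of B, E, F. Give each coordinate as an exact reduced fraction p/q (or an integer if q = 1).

B = (3/2, 9)
E = (-1, 9)
F = (1/3, 9)

1. B_x = 3/2  [B divides AD with AB:BD = 1/4:3/4]
2. B_y = 9  [B divides AD with AB:BD = 1/4:3/4]
   → B = (3/2, 9)
3. E_x = -1  [B, A, E are collinear ∩ CE ⟂ BA]
4. E_y = 9  [B, A, E are collinear ∩ CE ⟂ BA]
   → E = (-1, 9)
5. F_x = 1/3  [FB · ED = 14/3 ∩ EF · CB = 10/3]
6. F_y = 9  [FB · ED = 14/3 ∩ EF · CB = 10/3]
   → F = (1/3, 9)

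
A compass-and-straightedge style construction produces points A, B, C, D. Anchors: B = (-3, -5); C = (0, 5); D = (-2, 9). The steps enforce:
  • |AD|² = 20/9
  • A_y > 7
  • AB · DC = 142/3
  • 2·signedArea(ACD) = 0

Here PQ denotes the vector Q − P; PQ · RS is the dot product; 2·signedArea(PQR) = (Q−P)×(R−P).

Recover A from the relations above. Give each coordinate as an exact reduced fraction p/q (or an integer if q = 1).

A = (-4/3, 23/3)

1. A_x = -4/3  [2·signedArea(ACD) = 0 ∩ AB · DC = 142/3]
2. A_y = 23/3  [2·signedArea(ACD) = 0 ∩ AB · DC = 142/3]
   → A = (-4/3, 23/3)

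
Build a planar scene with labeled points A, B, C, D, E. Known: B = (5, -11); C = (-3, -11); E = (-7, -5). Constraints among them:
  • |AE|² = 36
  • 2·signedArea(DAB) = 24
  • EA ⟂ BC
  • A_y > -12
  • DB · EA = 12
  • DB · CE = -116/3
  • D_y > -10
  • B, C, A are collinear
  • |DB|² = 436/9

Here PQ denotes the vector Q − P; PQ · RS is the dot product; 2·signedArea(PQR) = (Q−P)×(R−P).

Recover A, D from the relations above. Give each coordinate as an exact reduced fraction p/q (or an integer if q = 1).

1. A_x = -7  [B, C, A are collinear ∩ EA ⟂ BC]
2. A_y = -11  [B, C, A are collinear ∩ EA ⟂ BC]
   → A = (-7, -11)
3. D_x = -5/3  [DB · EA = 12 ∩ DB · CE = -116/3]
4. D_y = -9  [DB · EA = 12 ∩ DB · CE = -116/3]
   → D = (-5/3, -9)

A = (-7, -11)
D = (-5/3, -9)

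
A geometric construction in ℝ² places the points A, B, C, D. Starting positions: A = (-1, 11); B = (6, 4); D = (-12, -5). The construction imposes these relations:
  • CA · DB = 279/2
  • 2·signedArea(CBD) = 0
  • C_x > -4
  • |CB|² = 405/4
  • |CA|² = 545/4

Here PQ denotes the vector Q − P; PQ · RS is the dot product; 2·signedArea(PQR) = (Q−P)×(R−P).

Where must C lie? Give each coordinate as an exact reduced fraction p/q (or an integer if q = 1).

C = (-3, -1/2)

1. C_x = -3  [2·signedArea(CBD) = 0 ∩ CA · DB = 279/2]
2. C_y = -1/2  [2·signedArea(CBD) = 0 ∩ CA · DB = 279/2]
   → C = (-3, -1/2)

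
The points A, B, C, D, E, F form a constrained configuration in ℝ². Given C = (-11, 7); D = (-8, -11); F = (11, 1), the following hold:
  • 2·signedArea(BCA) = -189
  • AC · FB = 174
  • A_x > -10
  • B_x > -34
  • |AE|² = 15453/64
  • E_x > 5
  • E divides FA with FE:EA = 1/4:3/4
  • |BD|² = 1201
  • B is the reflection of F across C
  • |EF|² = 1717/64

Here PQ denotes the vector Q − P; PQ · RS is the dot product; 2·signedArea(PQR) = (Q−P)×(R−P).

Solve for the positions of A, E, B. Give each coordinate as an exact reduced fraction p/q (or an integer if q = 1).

A = (-19/2, -2)
B = (-33, 13)
E = (47/8, 1/4)

1. B_x = -33  [B is the reflection of F across C]
2. B_y = 13  [B is the reflection of F across C]
   → B = (-33, 13)
3. A_x = -19/2  [AC · FB = 174 ∩ 2·signedArea(BCA) = -189]
4. A_y = -2  [AC · FB = 174 ∩ 2·signedArea(BCA) = -189]
   → A = (-19/2, -2)
5. E_x = 47/8  [E divides FA with FE:EA = 1/4:3/4]
6. E_y = 1/4  [E divides FA with FE:EA = 1/4:3/4]
   → E = (47/8, 1/4)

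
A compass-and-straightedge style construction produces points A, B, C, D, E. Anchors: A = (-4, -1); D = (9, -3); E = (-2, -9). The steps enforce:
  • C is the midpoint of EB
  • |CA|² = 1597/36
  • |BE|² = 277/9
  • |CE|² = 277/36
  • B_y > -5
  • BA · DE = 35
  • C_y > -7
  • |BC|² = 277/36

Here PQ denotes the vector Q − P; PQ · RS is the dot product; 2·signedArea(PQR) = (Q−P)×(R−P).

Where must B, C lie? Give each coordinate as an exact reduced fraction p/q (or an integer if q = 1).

1. B_x = 1  [line 11·x + 6·y + 15 = 0 ∩ |BE|² = 277/9]
2. B_y = -13/3  [line 11·x + 6·y + 15 = 0 ∩ |BE|² = 277/9]
   → B = (1, -13/3)
3. C_x = -1/2  [C is the midpoint of EB]
4. C_y = -20/3  [C is the midpoint of EB]
   → C = (-1/2, -20/3)

B = (1, -13/3)
C = (-1/2, -20/3)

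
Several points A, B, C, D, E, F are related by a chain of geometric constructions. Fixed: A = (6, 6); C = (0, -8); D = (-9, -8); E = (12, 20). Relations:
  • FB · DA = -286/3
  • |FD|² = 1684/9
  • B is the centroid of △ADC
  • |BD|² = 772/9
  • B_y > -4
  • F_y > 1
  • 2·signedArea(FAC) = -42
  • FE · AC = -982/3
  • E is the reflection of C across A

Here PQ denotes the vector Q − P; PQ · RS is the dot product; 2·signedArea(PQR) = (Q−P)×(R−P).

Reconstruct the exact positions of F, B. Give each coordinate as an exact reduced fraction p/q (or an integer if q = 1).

1. F_x = 1  [2·signedArea(FAC) = -42 ∩ FE · AC = -982/3]
2. F_y = 4/3  [2·signedArea(FAC) = -42 ∩ FE · AC = -982/3]
   → F = (1, 4/3)
3. B_x = -1  [FB · DA = -286/3 ∩ B is the centroid of △ADC]
4. B_y = -10/3  [FB · DA = -286/3 ∩ B is the centroid of △ADC]
   → B = (-1, -10/3)

B = (-1, -10/3)
F = (1, 4/3)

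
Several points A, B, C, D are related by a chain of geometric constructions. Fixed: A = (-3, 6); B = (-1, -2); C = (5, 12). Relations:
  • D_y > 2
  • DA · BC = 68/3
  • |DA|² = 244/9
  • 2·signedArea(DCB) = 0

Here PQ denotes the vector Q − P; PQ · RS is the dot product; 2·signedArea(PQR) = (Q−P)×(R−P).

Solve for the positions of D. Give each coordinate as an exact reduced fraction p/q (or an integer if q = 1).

D = (1, 8/3)

1. D_x = 1  [2·signedArea(DCB) = 0 ∩ DA · BC = 68/3]
2. D_y = 8/3  [2·signedArea(DCB) = 0 ∩ DA · BC = 68/3]
   → D = (1, 8/3)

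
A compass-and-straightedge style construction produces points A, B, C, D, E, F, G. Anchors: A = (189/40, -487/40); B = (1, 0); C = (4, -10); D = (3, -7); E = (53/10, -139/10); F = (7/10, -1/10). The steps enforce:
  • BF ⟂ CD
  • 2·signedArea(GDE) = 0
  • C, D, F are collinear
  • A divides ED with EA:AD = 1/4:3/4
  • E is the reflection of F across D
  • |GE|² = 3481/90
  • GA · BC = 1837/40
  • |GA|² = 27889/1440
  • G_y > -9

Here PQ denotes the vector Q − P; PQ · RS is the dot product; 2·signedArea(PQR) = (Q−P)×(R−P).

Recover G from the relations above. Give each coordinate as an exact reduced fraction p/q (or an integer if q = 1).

G = (10/3, -8)

1. G_x = 10/3  [2·signedArea(GDE) = 0 ∩ GA · BC = 1837/40]
2. G_y = -8  [2·signedArea(GDE) = 0 ∩ GA · BC = 1837/40]
   → G = (10/3, -8)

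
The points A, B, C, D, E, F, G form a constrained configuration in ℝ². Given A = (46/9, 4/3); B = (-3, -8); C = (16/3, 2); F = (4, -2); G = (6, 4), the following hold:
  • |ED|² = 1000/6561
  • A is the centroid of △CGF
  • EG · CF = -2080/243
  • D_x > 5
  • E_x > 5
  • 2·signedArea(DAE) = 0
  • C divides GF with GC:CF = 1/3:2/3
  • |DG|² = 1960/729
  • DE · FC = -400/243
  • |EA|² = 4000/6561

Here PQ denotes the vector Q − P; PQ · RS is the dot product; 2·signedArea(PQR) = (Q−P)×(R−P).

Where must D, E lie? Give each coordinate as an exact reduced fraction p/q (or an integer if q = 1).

1. E_x = 434/81  [line 4/3·x + 4·y + -3752/243 = 0 ∩ |EA|² = 4000/6561]
2. E_y = 56/27  [line 4/3·x + 4·y + -3752/243 = 0 ∩ |EA|² = 4000/6561]
   → E = (434/81, 56/27)
3. D_x = 148/27  [2·signedArea(DAE) = 0 ∩ DE · FC = -400/243]
4. D_y = 22/9  [2·signedArea(DAE) = 0 ∩ DE · FC = -400/243]
   → D = (148/27, 22/9)

D = (148/27, 22/9)
E = (434/81, 56/27)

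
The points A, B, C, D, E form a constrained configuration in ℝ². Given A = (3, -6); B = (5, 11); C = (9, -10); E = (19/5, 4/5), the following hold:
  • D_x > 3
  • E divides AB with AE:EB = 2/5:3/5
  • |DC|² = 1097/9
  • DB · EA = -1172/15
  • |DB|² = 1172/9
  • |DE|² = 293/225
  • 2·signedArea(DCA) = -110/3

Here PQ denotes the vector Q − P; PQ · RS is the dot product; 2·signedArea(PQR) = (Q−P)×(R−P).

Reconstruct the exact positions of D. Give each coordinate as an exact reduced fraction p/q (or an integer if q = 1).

1. D_x = 11/3  [DB · EA = -1172/15 ∩ 2·signedArea(DCA) = -110/3]
2. D_y = -1/3  [DB · EA = -1172/15 ∩ 2·signedArea(DCA) = -110/3]
   → D = (11/3, -1/3)

D = (11/3, -1/3)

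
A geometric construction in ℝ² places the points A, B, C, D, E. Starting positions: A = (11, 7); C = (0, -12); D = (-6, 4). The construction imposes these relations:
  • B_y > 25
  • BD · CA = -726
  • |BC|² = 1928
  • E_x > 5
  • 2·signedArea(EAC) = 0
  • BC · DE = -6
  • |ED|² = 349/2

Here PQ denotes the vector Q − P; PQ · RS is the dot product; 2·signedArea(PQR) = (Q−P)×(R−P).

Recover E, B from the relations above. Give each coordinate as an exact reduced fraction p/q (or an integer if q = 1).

B = (22, 26)
E = (11/2, -5/2)

1. B_x = 22  [line -11·x + -19·y + 736 = 0 ∩ |BC|² = 1928]
2. B_y = 26  [line -11·x + -19·y + 736 = 0 ∩ |BC|² = 1928]
   → B = (22, 26)
3. E_x = 11/2  [2·signedArea(EAC) = 0 ∩ BC · DE = -6]
4. E_y = -5/2  [2·signedArea(EAC) = 0 ∩ BC · DE = -6]
   → E = (11/2, -5/2)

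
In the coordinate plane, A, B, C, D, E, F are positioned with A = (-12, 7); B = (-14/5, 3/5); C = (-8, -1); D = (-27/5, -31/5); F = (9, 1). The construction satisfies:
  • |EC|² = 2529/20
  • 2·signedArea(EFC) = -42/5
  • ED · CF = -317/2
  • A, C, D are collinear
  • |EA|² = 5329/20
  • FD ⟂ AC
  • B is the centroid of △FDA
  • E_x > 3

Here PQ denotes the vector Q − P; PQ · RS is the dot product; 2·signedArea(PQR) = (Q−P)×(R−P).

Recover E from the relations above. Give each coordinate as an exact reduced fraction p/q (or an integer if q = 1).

E = (31/10, 4/5)

1. E_x = 31/10  [2·signedArea(EFC) = -42/5 ∩ ED · CF = -317/2]
2. E_y = 4/5  [2·signedArea(EFC) = -42/5 ∩ ED · CF = -317/2]
   → E = (31/10, 4/5)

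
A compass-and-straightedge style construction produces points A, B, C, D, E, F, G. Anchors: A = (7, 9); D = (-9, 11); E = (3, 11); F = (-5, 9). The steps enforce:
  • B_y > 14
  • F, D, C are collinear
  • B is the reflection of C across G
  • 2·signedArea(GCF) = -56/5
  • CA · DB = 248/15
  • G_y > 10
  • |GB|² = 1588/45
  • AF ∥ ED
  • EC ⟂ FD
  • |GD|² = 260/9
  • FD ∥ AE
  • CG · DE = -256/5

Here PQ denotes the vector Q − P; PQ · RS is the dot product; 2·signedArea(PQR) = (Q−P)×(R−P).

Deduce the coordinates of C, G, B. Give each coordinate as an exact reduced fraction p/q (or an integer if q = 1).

B = (-119/15, 217/15)
C = (3/5, 31/5)
G = (-11/3, 31/3)

1. C_x = 3/5  [F, D, C are collinear ∩ EC ⟂ FD]
2. C_y = 31/5  [F, D, C are collinear ∩ EC ⟂ FD]
   → C = (3/5, 31/5)
3. G_x = -11/3  [2·signedArea(GCF) = -56/5 ∩ CG · DE = -256/5]
4. G_y = 31/3  [2·signedArea(GCF) = -56/5 ∩ CG · DE = -256/5]
   → G = (-11/3, 31/3)
5. B_x = -119/15  [B is the reflection of C across G]
6. B_y = 217/15  [B is the reflection of C across G]
   → B = (-119/15, 217/15)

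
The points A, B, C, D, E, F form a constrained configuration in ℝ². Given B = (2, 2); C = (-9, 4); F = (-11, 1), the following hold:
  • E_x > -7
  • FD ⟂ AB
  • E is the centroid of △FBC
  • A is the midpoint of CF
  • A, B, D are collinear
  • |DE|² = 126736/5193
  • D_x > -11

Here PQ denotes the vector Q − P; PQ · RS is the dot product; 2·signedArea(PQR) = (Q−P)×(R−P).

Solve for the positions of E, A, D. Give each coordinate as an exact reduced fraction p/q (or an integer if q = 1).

1. E_x = -6  [E is the centroid of △FBC]
2. E_y = 7/3  [E is the centroid of △FBC]
   → E = (-6, 7/3)
3. A_x = -10  [A is the midpoint of CF]
4. A_y = 5/2  [A is the midpoint of CF]
   → A = (-10, 5/2)
5. D_x = -6310/577  [A, B, D are collinear ∩ FD ⟂ AB]
6. D_y = 1465/577  [A, B, D are collinear ∩ FD ⟂ AB]
   → D = (-6310/577, 1465/577)

A = (-10, 5/2)
D = (-6310/577, 1465/577)
E = (-6, 7/3)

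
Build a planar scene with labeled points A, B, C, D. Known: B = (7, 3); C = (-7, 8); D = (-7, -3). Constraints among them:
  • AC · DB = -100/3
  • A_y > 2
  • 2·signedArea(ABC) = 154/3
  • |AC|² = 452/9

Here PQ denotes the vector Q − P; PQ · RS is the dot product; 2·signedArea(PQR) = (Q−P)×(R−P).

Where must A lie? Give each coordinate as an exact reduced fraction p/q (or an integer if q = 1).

A = (-7/3, 8/3)

1. A_x = -7/3  [2·signedArea(ABC) = 154/3 ∩ AC · DB = -100/3]
2. A_y = 8/3  [2·signedArea(ABC) = 154/3 ∩ AC · DB = -100/3]
   → A = (-7/3, 8/3)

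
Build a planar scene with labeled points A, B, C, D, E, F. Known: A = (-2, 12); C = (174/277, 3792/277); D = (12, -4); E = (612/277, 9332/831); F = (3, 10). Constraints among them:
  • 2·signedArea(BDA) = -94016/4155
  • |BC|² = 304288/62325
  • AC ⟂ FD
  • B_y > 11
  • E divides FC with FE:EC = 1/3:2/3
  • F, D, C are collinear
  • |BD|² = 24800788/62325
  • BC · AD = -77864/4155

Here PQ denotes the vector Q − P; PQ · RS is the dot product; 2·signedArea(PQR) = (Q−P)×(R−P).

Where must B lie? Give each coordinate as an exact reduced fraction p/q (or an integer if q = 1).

B = (-438/1385, 9716/831)

1. B_x = -438/1385  [2·signedArea(BDA) = -94016/4155 ∩ BC · AD = -77864/4155]
2. B_y = 9716/831  [2·signedArea(BDA) = -94016/4155 ∩ BC · AD = -77864/4155]
   → B = (-438/1385, 9716/831)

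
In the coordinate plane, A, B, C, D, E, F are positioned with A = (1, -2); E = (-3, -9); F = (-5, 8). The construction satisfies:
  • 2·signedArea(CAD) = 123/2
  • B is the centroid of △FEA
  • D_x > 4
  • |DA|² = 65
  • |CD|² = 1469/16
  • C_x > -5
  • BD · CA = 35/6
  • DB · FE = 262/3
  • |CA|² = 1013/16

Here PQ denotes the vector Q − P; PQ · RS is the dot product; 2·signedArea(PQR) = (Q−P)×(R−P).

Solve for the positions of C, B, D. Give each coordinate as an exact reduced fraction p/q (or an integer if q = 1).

1. B_x = -7/3  [B is the centroid of △FEA]
2. B_y = -1  [B is the centroid of △FEA]
   → B = (-7/3, -1)
3. D_x = 5  [line -2·x + 17·y + -75 = 0 ∩ |DA|² = 65]
4. D_y = 5  [line -2·x + 17·y + -75 = 0 ∩ |DA|² = 65]
   → D = (5, 5)
5. C_x = -9/2  [2·signedArea(CAD) = 123/2 ∩ BD · CA = 35/6]
6. C_y = 15/4  [2·signedArea(CAD) = 123/2 ∩ BD · CA = 35/6]
   → C = (-9/2, 15/4)

B = (-7/3, -1)
C = (-9/2, 15/4)
D = (5, 5)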